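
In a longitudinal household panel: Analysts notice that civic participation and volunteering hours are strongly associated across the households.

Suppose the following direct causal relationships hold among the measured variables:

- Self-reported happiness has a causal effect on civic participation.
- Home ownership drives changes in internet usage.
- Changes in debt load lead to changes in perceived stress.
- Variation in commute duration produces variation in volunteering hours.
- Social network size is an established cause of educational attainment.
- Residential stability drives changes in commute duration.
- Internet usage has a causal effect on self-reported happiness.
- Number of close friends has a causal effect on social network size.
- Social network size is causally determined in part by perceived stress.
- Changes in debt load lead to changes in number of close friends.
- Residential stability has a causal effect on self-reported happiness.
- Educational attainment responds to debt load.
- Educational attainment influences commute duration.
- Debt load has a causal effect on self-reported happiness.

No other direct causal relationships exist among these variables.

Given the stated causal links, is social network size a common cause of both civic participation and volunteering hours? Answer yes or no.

no

Social network size has no stated causal path to civic participation. A confounder must cause both variables, so social network size does not qualify.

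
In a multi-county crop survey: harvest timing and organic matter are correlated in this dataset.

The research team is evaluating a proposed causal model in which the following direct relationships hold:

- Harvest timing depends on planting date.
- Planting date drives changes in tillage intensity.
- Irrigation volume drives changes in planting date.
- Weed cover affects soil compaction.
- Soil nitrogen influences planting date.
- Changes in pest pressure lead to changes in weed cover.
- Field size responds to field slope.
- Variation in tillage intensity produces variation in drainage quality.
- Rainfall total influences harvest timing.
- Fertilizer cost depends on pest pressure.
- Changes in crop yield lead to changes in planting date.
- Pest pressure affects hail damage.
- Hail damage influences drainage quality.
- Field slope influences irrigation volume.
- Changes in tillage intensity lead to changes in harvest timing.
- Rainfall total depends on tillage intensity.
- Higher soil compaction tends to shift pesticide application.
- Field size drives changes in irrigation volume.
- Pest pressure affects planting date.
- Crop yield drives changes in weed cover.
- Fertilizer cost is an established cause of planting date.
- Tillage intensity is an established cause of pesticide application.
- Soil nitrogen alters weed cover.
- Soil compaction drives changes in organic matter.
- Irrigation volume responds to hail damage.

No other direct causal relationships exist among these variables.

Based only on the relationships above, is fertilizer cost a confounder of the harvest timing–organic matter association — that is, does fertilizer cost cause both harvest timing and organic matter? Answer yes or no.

no

Fertilizer cost has no stated causal path to organic matter. A confounder must cause both variables, so fertilizer cost does not qualify.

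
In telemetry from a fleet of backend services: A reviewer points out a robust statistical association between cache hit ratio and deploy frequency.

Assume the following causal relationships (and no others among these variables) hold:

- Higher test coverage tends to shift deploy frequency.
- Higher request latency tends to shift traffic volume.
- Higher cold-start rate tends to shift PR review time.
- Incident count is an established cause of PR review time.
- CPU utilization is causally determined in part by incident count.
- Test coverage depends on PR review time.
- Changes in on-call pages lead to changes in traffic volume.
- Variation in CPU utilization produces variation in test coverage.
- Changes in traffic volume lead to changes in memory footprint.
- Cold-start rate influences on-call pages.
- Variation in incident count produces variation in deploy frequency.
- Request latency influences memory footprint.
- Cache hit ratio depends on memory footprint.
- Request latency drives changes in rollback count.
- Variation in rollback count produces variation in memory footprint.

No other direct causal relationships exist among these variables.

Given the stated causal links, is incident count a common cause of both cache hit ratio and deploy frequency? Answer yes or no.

Incident count has no stated causal path to cache hit ratio. A confounder must cause both variables, so incident count does not qualify.

no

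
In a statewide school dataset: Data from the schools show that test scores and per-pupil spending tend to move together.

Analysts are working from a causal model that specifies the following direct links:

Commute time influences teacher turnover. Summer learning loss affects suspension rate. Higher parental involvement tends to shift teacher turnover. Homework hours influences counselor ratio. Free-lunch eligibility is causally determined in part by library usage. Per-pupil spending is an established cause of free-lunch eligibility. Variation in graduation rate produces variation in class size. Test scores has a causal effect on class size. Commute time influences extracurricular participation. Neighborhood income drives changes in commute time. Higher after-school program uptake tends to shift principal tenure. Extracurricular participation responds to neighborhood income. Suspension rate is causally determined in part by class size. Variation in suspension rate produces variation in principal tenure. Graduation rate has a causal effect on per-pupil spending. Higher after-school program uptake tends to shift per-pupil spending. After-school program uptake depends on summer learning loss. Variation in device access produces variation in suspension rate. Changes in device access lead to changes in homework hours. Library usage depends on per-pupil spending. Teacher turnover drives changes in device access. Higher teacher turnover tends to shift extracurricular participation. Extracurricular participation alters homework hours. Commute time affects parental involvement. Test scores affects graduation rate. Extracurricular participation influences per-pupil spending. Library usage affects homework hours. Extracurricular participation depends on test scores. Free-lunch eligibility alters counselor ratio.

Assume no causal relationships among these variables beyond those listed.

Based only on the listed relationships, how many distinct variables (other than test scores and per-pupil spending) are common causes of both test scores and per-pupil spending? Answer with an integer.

0

No listed variable has a causal path to both test scores and per-pupil spending, so there are no common causes.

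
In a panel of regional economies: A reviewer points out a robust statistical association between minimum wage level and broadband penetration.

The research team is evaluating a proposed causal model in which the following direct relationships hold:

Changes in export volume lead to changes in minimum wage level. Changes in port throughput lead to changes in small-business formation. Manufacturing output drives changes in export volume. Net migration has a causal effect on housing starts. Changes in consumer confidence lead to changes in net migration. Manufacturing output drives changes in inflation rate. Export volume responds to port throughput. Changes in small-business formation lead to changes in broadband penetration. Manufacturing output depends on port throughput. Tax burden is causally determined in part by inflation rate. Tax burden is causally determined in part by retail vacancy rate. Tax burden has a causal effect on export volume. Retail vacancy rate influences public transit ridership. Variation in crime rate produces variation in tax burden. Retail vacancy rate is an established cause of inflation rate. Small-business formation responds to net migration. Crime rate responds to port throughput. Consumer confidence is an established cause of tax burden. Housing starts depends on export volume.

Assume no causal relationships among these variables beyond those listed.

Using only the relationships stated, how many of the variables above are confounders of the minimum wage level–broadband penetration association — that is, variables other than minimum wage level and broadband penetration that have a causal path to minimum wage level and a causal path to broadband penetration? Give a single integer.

The common causes are: consumer confidence (to minimum wage level via consumer confidence → tax burden → export volume → minimum wage level; to broadband penetration via consumer confidence → net migration → small-business formation → broadband penetration); port throughput (to minimum wage level via port throughput → export volume → minimum wage level; to broadband penetration via port throughput → small-business formation → broadband penetration).
Every other variable lacks a causal path to at least one of minimum wage level and broadband penetration.

2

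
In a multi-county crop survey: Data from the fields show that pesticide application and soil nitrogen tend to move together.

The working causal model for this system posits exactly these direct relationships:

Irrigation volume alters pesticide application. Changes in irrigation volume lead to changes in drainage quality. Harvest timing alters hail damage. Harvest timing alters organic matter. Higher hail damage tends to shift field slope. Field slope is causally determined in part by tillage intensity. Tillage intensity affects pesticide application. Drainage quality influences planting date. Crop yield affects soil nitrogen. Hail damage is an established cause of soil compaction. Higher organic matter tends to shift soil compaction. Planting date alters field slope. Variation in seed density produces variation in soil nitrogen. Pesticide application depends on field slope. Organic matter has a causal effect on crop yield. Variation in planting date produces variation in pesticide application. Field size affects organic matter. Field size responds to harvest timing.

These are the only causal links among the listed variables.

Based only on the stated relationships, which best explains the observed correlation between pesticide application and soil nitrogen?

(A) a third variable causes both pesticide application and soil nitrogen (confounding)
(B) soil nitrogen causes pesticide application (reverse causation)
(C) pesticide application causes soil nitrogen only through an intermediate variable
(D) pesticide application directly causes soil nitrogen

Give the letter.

Harvest timing causes pesticide application (harvest timing → hail damage → field slope → pesticide application) and soil nitrogen (harvest timing → organic matter → crop yield → soil nitrogen) — a common cause creating the correlation.
There is no stated path from pesticide application to soil nitrogen or from soil nitrogen to pesticide application, so neither direct nor reverse causation applies.

A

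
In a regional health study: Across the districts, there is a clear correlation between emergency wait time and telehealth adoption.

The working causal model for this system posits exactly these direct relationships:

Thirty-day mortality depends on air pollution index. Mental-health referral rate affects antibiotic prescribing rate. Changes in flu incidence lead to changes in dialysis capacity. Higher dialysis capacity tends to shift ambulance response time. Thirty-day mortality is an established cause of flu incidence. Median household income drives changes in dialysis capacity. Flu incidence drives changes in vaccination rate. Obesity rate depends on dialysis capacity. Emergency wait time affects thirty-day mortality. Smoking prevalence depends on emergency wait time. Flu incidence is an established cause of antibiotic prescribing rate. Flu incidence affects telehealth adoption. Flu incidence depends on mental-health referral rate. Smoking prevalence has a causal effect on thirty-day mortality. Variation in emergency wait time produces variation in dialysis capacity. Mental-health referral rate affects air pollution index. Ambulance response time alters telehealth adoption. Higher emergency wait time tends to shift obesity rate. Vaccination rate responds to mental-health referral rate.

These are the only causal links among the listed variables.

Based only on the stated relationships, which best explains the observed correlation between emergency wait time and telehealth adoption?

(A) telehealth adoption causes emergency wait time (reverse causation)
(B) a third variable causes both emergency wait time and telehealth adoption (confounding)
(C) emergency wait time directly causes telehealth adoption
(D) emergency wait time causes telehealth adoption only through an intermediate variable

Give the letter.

Emergency wait time reaches telehealth adoption through emergency wait time → thirty-day mortality → flu incidence → telehealth adoption — an indirect causal chain with no direct emergency wait time → telehealth adoption link. No variable causes both emergency wait time and telehealth adoption, so confounding is ruled out; the effect is mediated.

D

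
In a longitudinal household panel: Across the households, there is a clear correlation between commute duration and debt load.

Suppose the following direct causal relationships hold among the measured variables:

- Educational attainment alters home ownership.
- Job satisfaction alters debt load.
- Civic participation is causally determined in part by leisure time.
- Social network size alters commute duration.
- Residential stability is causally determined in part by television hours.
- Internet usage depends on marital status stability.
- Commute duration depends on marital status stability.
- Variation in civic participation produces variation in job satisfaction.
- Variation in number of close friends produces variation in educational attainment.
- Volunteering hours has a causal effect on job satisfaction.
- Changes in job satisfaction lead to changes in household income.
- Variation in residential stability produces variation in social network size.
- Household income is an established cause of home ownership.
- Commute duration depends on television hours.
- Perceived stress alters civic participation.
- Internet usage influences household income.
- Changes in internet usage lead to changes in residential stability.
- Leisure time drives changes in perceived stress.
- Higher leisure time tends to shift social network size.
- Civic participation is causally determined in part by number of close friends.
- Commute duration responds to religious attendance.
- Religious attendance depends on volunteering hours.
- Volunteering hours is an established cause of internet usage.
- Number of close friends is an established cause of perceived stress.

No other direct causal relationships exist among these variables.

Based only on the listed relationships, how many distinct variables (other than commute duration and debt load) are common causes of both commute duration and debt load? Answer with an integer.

2

The common causes are: leisure time (to commute duration via leisure time → social network size → commute duration; to debt load via leisure time → civic participation → job satisfaction → debt load); volunteering hours (to commute duration via volunteering hours → religious attendance → commute duration; to debt load via volunteering hours → job satisfaction → debt load).
Every other variable lacks a causal path to at least one of commute duration and debt load.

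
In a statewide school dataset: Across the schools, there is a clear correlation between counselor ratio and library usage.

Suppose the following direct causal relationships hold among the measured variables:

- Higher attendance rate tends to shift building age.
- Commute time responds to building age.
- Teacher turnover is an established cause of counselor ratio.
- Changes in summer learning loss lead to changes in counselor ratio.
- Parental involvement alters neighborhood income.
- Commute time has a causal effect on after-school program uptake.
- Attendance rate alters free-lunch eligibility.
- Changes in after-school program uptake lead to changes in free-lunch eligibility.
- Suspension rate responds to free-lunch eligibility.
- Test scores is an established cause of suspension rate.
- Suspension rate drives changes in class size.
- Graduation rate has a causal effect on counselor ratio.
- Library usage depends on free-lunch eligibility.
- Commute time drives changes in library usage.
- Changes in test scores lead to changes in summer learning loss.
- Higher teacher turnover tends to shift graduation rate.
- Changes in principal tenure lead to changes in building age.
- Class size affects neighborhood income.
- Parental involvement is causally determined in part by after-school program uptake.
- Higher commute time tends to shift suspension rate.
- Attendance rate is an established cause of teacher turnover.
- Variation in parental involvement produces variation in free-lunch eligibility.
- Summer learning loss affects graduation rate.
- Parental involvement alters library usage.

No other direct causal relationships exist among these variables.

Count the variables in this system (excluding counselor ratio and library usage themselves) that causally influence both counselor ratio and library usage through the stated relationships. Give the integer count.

The common causes are: attendance rate (to counselor ratio via attendance rate → teacher turnover → counselor ratio; to library usage via attendance rate → free-lunch eligibility → library usage).
Every other variable lacks a causal path to at least one of counselor ratio and library usage.

1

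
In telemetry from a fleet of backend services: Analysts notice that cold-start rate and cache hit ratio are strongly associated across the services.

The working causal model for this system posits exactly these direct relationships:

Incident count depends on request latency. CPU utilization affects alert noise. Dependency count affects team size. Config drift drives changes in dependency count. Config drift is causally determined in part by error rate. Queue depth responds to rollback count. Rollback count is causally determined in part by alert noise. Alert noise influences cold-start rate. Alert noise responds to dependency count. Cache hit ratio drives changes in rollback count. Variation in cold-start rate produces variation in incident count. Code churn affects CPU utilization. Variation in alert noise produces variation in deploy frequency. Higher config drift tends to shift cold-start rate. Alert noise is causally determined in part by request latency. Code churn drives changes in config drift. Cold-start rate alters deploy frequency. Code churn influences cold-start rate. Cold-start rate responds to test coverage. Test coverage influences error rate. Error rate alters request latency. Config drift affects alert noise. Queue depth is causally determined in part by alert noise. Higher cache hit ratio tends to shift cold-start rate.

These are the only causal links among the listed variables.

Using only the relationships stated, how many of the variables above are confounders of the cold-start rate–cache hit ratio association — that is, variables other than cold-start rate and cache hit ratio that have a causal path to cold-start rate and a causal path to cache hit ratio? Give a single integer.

No listed variable has a causal path to both cold-start rate and cache hit ratio, so there are no common causes.

0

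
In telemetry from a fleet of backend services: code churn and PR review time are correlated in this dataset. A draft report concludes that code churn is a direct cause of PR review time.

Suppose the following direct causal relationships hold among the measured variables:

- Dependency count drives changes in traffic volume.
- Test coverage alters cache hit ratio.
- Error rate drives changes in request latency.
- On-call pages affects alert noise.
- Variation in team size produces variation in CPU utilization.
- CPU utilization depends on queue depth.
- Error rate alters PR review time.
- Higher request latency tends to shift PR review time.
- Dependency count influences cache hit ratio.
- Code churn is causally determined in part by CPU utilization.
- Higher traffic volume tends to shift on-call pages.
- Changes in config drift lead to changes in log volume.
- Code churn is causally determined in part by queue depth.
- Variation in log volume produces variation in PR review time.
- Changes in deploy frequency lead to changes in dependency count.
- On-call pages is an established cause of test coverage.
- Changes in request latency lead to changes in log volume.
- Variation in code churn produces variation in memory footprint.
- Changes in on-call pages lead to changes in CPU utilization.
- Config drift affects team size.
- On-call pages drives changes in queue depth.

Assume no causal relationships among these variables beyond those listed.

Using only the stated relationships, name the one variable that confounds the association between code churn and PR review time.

config drift

Config drift has a causal path to code churn (config drift → team size → CPU utilization → code churn) and a separate causal path to PR review time (config drift → log volume → PR review time), so it is a common cause of both.
No stated relationship gives code churn a causal route to PR review time, so the correlation is explained by the shared upstream cause rather than a direct effect.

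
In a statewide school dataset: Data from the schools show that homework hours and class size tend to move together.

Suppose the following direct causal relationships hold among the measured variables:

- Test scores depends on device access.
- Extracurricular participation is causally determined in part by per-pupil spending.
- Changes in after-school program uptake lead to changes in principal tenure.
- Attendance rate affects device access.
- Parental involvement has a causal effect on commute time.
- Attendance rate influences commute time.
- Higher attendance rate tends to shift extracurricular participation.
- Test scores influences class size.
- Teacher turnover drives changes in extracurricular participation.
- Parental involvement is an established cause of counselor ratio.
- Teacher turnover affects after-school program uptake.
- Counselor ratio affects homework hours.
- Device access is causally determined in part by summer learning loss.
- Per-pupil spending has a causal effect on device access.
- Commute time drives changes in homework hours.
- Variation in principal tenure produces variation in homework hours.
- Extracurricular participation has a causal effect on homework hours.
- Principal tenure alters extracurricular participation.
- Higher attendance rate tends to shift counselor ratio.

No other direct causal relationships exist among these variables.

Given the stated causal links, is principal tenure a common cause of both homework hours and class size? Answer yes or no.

Principal tenure has no stated causal path to class size. A confounder must cause both variables, so principal tenure does not qualify.

no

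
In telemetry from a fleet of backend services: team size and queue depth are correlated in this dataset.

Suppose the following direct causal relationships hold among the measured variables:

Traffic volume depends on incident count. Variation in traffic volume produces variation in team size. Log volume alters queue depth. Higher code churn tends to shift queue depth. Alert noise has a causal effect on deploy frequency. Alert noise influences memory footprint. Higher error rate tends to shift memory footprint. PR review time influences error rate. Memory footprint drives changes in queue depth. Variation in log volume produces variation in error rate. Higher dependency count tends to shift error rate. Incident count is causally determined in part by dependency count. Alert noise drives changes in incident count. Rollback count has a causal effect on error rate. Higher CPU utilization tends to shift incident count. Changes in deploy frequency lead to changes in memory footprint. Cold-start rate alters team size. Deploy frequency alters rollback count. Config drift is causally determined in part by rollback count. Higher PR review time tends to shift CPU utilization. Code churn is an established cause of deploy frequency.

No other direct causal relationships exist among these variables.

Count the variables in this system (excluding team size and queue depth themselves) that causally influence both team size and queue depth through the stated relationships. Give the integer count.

The common causes are: PR review time (to team size via PR review time → CPU utilization → incident count → traffic volume → team size; to queue depth via PR review time → error rate → memory footprint → queue depth); alert noise (to team size via alert noise → incident count → traffic volume → team size; to queue depth via alert noise → memory footprint → queue depth); dependency count (to team size via dependency count → incident count → traffic volume → team size; to queue depth via dependency count → error rate → memory footprint → queue depth).
Every other variable lacks a causal path to at least one of team size and queue depth.

3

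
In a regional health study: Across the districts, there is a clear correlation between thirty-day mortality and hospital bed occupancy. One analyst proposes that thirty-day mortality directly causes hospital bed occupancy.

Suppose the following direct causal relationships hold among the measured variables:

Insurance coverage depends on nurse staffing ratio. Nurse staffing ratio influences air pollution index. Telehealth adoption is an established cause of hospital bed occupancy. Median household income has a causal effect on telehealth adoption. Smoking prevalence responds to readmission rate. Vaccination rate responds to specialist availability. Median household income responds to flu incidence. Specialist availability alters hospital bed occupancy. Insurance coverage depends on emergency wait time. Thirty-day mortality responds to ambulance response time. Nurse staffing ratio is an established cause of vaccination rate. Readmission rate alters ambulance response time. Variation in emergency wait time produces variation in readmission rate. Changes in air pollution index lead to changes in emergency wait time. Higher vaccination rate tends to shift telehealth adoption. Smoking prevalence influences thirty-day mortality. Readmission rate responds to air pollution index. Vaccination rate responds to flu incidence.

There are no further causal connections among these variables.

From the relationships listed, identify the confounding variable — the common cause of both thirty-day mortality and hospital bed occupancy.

Nurse staffing ratio has a causal path to thirty-day mortality (nurse staffing ratio → air pollution index → readmission rate → smoking prevalence → thirty-day mortality) and a separate causal path to hospital bed occupancy (nurse staffing ratio → vaccination rate → telehealth adoption → hospital bed occupancy), so it is a common cause of both.
No stated relationship gives thirty-day mortality a causal route to hospital bed occupancy, so the correlation is explained by the shared upstream cause rather than a direct effect.

nurse staffing ratio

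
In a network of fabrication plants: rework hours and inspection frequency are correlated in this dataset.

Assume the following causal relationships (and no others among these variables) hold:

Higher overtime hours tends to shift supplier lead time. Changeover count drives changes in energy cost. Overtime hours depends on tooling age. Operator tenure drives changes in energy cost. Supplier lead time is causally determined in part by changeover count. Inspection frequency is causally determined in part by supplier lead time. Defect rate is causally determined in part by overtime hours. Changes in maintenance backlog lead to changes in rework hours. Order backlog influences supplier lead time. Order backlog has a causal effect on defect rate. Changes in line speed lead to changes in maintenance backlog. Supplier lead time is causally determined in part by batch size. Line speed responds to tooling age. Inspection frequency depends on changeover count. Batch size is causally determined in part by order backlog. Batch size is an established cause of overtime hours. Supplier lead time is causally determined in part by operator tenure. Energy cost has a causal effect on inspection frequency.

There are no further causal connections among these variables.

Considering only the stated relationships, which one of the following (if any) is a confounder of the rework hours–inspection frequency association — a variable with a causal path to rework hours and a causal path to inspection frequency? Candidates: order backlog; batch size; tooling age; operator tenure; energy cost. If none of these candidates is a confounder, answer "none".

Tooling age causes rework hours (tooling age → line speed → maintenance backlog → rework hours) and also causes inspection frequency (tooling age → overtime hours → supplier lead time → inspection frequency); it is a common cause of both.
Each of the other candidates lacks a causal path to at least one of rework hours and inspection frequency, so they do not confound the relationship.

tooling age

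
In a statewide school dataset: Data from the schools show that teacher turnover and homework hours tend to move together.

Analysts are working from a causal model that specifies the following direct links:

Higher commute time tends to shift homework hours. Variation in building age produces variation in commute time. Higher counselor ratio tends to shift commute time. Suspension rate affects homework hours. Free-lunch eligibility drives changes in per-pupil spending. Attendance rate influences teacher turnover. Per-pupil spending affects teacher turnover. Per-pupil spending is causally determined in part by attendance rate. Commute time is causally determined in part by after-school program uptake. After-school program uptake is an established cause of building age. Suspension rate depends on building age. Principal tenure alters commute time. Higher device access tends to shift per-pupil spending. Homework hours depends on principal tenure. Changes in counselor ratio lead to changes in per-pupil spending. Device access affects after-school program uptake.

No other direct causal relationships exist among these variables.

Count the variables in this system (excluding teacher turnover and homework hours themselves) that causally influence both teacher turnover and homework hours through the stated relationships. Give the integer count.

The common causes are: counselor ratio (to teacher turnover via counselor ratio → per-pupil spending → teacher turnover; to homework hours via counselor ratio → commute time → homework hours); device access (to teacher turnover via device access → per-pupil spending → teacher turnover; to homework hours via device access → after-school program uptake → commute time → homework hours).
Every other variable lacks a causal path to at least one of teacher turnover and homework hours.

2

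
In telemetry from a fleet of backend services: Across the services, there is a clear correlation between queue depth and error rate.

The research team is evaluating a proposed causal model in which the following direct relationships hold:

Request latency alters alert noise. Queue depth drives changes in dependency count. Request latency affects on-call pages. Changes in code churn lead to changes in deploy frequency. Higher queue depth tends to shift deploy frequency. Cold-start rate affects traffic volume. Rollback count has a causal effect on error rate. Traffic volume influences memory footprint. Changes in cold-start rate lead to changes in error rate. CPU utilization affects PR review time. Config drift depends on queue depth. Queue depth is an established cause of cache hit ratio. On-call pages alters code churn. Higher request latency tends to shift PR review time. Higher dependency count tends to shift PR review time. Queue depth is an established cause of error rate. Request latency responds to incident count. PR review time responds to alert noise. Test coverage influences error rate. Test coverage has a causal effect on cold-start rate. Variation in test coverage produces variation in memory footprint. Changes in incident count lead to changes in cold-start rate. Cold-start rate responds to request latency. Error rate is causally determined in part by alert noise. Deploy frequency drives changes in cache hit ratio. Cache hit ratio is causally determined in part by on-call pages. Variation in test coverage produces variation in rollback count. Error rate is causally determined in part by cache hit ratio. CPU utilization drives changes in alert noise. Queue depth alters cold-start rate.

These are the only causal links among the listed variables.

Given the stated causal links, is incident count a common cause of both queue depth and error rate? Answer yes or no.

no

Incident count has no stated causal path to queue depth. A confounder must cause both variables, so incident count does not qualify.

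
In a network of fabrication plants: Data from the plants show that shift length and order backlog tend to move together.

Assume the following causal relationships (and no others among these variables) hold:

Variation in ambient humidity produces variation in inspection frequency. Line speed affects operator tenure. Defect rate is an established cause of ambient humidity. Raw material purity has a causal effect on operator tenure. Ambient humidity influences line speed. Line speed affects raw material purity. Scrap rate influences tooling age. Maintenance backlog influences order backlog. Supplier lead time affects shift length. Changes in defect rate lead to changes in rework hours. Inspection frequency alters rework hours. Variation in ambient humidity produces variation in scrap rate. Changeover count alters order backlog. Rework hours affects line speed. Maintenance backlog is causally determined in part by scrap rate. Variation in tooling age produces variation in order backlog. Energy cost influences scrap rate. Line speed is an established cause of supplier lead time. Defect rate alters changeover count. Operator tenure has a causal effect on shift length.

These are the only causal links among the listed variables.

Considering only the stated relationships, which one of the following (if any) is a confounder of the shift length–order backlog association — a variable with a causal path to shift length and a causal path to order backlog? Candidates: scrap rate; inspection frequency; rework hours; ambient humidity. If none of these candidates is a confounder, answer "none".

ambient humidity

Ambient humidity causes shift length (ambient humidity → line speed → operator tenure → shift length) and also causes order backlog (ambient humidity → scrap rate → tooling age → order backlog); it is a common cause of both.
Each of the other candidates lacks a causal path to at least one of shift length and order backlog, so they do not confound the relationship.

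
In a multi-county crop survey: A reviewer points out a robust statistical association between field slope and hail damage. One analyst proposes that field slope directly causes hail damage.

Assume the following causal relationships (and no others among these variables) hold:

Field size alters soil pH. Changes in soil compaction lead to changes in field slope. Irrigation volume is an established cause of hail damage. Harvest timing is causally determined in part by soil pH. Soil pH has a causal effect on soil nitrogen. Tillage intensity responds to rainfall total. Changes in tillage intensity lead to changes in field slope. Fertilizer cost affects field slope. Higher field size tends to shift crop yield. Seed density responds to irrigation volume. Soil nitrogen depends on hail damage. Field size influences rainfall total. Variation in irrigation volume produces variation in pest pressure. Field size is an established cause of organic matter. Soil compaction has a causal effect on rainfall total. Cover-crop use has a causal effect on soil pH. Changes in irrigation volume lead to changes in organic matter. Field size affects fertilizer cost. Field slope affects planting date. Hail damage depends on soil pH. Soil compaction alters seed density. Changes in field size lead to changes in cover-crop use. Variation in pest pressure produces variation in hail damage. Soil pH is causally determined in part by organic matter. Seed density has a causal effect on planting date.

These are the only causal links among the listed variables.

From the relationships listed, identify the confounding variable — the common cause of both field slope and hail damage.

Field size has a causal path to field slope (field size → fertilizer cost → field slope) and a separate causal path to hail damage (field size → soil pH → hail damage), so it is a common cause of both.
No stated relationship gives field slope a causal route to hail damage, so the correlation is explained by the shared upstream cause rather than a direct effect.

field size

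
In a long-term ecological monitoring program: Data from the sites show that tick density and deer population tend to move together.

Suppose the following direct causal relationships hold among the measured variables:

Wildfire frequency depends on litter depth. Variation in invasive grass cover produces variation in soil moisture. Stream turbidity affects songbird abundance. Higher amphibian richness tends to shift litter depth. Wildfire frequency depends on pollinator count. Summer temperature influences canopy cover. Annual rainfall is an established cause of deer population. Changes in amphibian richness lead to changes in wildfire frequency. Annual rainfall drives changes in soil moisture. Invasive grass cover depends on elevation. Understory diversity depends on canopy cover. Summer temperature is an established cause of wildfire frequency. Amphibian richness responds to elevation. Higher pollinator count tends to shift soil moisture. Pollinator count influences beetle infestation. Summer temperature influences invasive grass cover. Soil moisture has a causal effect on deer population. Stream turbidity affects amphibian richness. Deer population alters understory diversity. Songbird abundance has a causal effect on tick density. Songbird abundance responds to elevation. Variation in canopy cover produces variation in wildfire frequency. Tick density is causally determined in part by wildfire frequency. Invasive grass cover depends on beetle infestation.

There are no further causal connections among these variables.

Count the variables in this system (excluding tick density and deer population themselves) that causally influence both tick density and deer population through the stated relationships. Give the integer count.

The common causes are: elevation (to tick density via elevation → songbird abundance → tick density; to deer population via elevation → invasive grass cover → soil moisture → deer population); pollinator count (to tick density via pollinator count → wildfire frequency → tick density; to deer population via pollinator count → soil moisture → deer population); summer temperature (to tick density via summer temperature → wildfire frequency → tick density; to deer population via summer temperature → invasive grass cover → soil moisture → deer population).
Every other variable lacks a causal path to at least one of tick density and deer population.

3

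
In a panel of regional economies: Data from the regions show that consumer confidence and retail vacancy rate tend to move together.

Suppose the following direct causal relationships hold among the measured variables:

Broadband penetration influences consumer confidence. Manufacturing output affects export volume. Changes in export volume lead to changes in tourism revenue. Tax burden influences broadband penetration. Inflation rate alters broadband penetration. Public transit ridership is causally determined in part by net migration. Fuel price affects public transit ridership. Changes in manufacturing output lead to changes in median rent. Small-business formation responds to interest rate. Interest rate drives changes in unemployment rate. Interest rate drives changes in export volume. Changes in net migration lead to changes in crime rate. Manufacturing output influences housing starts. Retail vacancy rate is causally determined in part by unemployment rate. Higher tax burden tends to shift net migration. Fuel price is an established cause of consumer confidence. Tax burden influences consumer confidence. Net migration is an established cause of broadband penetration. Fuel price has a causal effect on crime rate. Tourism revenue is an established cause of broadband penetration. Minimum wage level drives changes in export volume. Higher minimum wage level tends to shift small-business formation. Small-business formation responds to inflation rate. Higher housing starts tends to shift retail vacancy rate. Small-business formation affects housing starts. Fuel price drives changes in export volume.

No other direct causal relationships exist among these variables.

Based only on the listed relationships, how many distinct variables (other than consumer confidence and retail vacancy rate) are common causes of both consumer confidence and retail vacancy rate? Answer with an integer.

The common causes are: inflation rate (to consumer confidence via inflation rate → broadband penetration → consumer confidence; to retail vacancy rate via inflation rate → small-business formation → housing starts → retail vacancy rate); interest rate (to consumer confidence via interest rate → export volume → tourism revenue → broadband penetration → consumer confidence; to retail vacancy rate via interest rate → unemployment rate → retail vacancy rate); manufacturing output (to consumer confidence via manufacturing output → export volume → tourism revenue → broadband penetration → consumer confidence; to retail vacancy rate via manufacturing output → housing starts → retail vacancy rate); minimum wage level (to consumer confidence via minimum wage level → export volume → tourism revenue → broadband penetration → consumer confidence; to retail vacancy rate via minimum wage level → small-business formation → housing starts → retail vacancy rate).
Every other variable lacks a causal path to at least one of consumer confidence and retail vacancy rate.

4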